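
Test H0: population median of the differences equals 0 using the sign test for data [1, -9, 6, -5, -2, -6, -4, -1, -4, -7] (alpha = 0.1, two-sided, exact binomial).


Step 1: Discard zero differences. Original n = 10; n_eff = number of nonzero differences = 10.
Nonzero differences (with sign): +1, -9, +6, -5, -2, -6, -4, -1, -4, -7
Step 2: Count signs: positive = 2, negative = 8.
Step 3: Under H0: P(positive) = 0.5, so the number of positives S ~ Bin(10, 0.5).
Step 4: Two-sided exact p-value = sum of Bin(10,0.5) probabilities at or below the observed probability = 0.109375.
Step 5: alpha = 0.1. fail to reject H0.

n_eff = 10, pos = 2, neg = 8, p = 0.109375, fail to reject H0.


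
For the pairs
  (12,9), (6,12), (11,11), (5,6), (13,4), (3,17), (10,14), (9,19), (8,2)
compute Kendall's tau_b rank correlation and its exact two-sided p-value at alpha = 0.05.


Step 1: Enumerate the 36 unordered pairs (i,j) with i<j and classify each by sign(x_j-x_i) * sign(y_j-y_i).
  (1,2):dx=-6,dy=+3->D; (1,3):dx=-1,dy=+2->D; (1,4):dx=-7,dy=-3->C; (1,5):dx=+1,dy=-5->D
  (1,6):dx=-9,dy=+8->D; (1,7):dx=-2,dy=+5->D; (1,8):dx=-3,dy=+10->D; (1,9):dx=-4,dy=-7->C
  (2,3):dx=+5,dy=-1->D; (2,4):dx=-1,dy=-6->C; (2,5):dx=+7,dy=-8->D; (2,6):dx=-3,dy=+5->D
  (2,7):dx=+4,dy=+2->C; (2,8):dx=+3,dy=+7->C; (2,9):dx=+2,dy=-10->D; (3,4):dx=-6,dy=-5->C
  (3,5):dx=+2,dy=-7->D; (3,6):dx=-8,dy=+6->D; (3,7):dx=-1,dy=+3->D; (3,8):dx=-2,dy=+8->D
  (3,9):dx=-3,dy=-9->C; (4,5):dx=+8,dy=-2->D; (4,6):dx=-2,dy=+11->D; (4,7):dx=+5,dy=+8->C
  (4,8):dx=+4,dy=+13->C; (4,9):dx=+3,dy=-4->D; (5,6):dx=-10,dy=+13->D; (5,7):dx=-3,dy=+10->D
  (5,8):dx=-4,dy=+15->D; (5,9):dx=-5,dy=-2->C; (6,7):dx=+7,dy=-3->D; (6,8):dx=+6,dy=+2->C
  (6,9):dx=+5,dy=-15->D; (7,8):dx=-1,dy=+5->D; (7,9):dx=-2,dy=-12->C; (8,9):dx=-1,dy=-17->C
Step 2: C = 13, D = 23, total pairs = 36.
Step 3: tau = (C - D)/(n(n-1)/2) = (13 - 23)/36 = -0.277778.
Step 4: Exact two-sided p-value (enumerate n! = 362880 permutations of y under H0): p = 0.358488.
Step 5: alpha = 0.05. fail to reject H0.

tau_b = -0.2778 (C=13, D=23), p = 0.358488, fail to reject H0.


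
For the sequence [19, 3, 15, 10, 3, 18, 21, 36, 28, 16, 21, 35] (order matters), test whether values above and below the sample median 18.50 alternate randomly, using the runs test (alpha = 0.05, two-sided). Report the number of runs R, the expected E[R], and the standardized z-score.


Step 1: Compute median = 18.50; label A = above, B = below.
Labels in order: ABBBBBAAABAA  (n_A = 6, n_B = 6)
Step 2: Count runs R = 5.
Step 3: Under H0 (random ordering), E[R] = 2*n_A*n_B/(n_A+n_B) + 1 = 2*6*6/12 + 1 = 7.0000.
        Var[R] = 2*n_A*n_B*(2*n_A*n_B - n_A - n_B) / ((n_A+n_B)^2 * (n_A+n_B-1)) = 4320/1584 = 2.7273.
        SD[R] = 1.6514.
Step 4: Continuity-corrected z = (R + 0.5 - E[R]) / SD[R] = (5 + 0.5 - 7.0000) / 1.6514 = -0.9083.
Step 5: Two-sided p-value via normal approximation = 2*(1 - Phi(|z|)) = 0.363722.
Step 6: alpha = 0.05. fail to reject H0.

R = 5, z = -0.9083, p = 0.363722, fail to reject H0.


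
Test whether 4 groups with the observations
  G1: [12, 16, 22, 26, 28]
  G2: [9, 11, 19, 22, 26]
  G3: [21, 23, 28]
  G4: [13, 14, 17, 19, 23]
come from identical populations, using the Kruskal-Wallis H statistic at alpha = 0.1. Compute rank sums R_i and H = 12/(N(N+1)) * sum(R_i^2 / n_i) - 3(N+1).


Step 1: Combine all N = 18 observations and assign midranks.
sorted (value, group, rank): (9,G2,1), (11,G2,2), (12,G1,3), (13,G4,4), (14,G4,5), (16,G1,6), (17,G4,7), (19,G2,8.5), (19,G4,8.5), (21,G3,10), (22,G1,11.5), (22,G2,11.5), (23,G3,13.5), (23,G4,13.5), (26,G1,15.5), (26,G2,15.5), (28,G1,17.5), (28,G3,17.5)
Step 2: Sum ranks within each group.
R_1 = 53.5 (n_1 = 5)
R_2 = 38.5 (n_2 = 5)
R_3 = 41 (n_3 = 3)
R_4 = 38 (n_4 = 5)
Step 3: H = 12/(N(N+1)) * sum(R_i^2/n_i) - 3(N+1)
     = 12/(18*19) * (53.5^2/5 + 38.5^2/5 + 41^2/3 + 38^2/5) - 3*19
     = 0.035088 * 1718.03 - 57
     = 3.281871.
Step 4: Ties present; correction factor C = 1 - 30/(18^3 - 18) = 0.994840. Corrected H = 3.281871 / 0.994840 = 3.298893.
Step 5: Under H0, H ~ chi^2(3); p-value = 0.347797.
Step 6: alpha = 0.1. fail to reject H0.

H = 3.2989, df = 3, p = 0.347797, fail to reject H0.


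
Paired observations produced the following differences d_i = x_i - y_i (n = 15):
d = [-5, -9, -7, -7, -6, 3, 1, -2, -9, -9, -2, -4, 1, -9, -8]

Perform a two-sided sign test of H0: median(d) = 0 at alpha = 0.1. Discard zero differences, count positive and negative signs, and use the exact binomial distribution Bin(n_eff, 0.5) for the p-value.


Step 1: Discard zero differences. Original n = 15; n_eff = number of nonzero differences = 15.
Nonzero differences (with sign): -5, -9, -7, -7, -6, +3, +1, -2, -9, -9, -2, -4, +1, -9, -8
Step 2: Count signs: positive = 3, negative = 12.
Step 3: Under H0: P(positive) = 0.5, so the number of positives S ~ Bin(15, 0.5).
Step 4: Two-sided exact p-value = sum of Bin(15,0.5) probabilities at or below the observed probability = 0.035156.
Step 5: alpha = 0.1. reject H0.

n_eff = 15, pos = 3, neg = 12, p = 0.035156, reject H0.


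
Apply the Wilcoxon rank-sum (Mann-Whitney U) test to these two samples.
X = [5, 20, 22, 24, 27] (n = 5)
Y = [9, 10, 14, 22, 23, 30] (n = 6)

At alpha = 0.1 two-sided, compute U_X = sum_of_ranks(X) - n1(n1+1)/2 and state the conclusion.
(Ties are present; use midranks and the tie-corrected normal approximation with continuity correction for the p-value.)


Step 1: Combine and sort all 11 observations; assign midranks.
sorted (value, group): (5,X), (9,Y), (10,Y), (14,Y), (20,X), (22,X), (22,Y), (23,Y), (24,X), (27,X), (30,Y)
ranks: 5->1, 9->2, 10->3, 14->4, 20->5, 22->6.5, 22->6.5, 23->8, 24->9, 27->10, 30->11
Step 2: Rank sum for X: R1 = 1 + 5 + 6.5 + 9 + 10 = 31.5.
Step 3: U_X = R1 - n1(n1+1)/2 = 31.5 - 5*6/2 = 31.5 - 15 = 16.5.
       U_Y = n1*n2 - U_X = 30 - 16.5 = 13.5.
Step 4: Ties are present, so use the tie-corrected normal approximation (with continuity correction) for the p-value.
Step 5: p-value = 0.854805; compare to alpha = 0.1. fail to reject H0.

U_X = 16.5, p = 0.854805, fail to reject H0 at alpha = 0.1.


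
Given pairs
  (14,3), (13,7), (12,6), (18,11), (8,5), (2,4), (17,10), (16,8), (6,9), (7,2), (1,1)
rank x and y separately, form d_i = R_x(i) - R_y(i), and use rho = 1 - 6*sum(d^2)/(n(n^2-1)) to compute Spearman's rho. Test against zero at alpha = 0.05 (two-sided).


Step 1: Rank x and y separately (midranks; no ties here).
rank(x): 14->8, 13->7, 12->6, 18->11, 8->5, 2->2, 17->10, 16->9, 6->3, 7->4, 1->1
rank(y): 3->3, 7->7, 6->6, 11->11, 5->5, 4->4, 10->10, 8->8, 9->9, 2->2, 1->1
Step 2: d_i = R_x(i) - R_y(i); compute d_i^2.
  (8-3)^2=25, (7-7)^2=0, (6-6)^2=0, (11-11)^2=0, (5-5)^2=0, (2-4)^2=4, (10-10)^2=0, (9-8)^2=1, (3-9)^2=36, (4-2)^2=4, (1-1)^2=0
sum(d^2) = 70.
Step 3: rho = 1 - 6*70 / (11*(11^2 - 1)) = 1 - 420/1320 = 0.681818.
Step 4: Under H0, t = rho * sqrt((n-2)/(1-rho^2)) = 2.7962 ~ t(9).
Step 5: Two-sided p-value from the t-distribution with 9 df = 0.020843.
Step 6: alpha = 0.05. reject H0.

rho = 0.6818, p = 0.020843, reject H0 at alpha = 0.05.


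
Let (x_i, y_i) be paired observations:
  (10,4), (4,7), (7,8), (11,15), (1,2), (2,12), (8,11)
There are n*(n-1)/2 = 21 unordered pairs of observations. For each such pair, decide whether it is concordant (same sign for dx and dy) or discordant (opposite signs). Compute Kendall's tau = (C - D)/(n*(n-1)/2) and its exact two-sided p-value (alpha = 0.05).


Step 1: Enumerate the 21 unordered pairs (i,j) with i<j and classify each by sign(x_j-x_i) * sign(y_j-y_i).
  (1,2):dx=-6,dy=+3->D; (1,3):dx=-3,dy=+4->D; (1,4):dx=+1,dy=+11->C; (1,5):dx=-9,dy=-2->C
  (1,6):dx=-8,dy=+8->D; (1,7):dx=-2,dy=+7->D; (2,3):dx=+3,dy=+1->C; (2,4):dx=+7,dy=+8->C
  (2,5):dx=-3,dy=-5->C; (2,6):dx=-2,dy=+5->D; (2,7):dx=+4,dy=+4->C; (3,4):dx=+4,dy=+7->C
  (3,5):dx=-6,dy=-6->C; (3,6):dx=-5,dy=+4->D; (3,7):dx=+1,dy=+3->C; (4,5):dx=-10,dy=-13->C
  (4,6):dx=-9,dy=-3->C; (4,7):dx=-3,dy=-4->C; (5,6):dx=+1,dy=+10->C; (5,7):dx=+7,dy=+9->C
  (6,7):dx=+6,dy=-1->D
Step 2: C = 14, D = 7, total pairs = 21.
Step 3: tau = (C - D)/(n(n-1)/2) = (14 - 7)/21 = 0.333333.
Step 4: Exact two-sided p-value (enumerate n! = 5040 permutations of y under H0): p = 0.381349.
Step 5: alpha = 0.05. fail to reject H0.

tau_b = 0.3333 (C=14, D=7), p = 0.381349, fail to reject H0.


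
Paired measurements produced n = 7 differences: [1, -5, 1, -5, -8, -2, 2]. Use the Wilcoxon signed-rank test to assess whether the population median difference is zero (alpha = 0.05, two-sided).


Step 1: Drop any zero differences (none here) and take |d_i|.
|d| = [1, 5, 1, 5, 8, 2, 2]
Step 2: Midrank |d_i| (ties get averaged ranks).
ranks: |1|->1.5, |5|->5.5, |1|->1.5, |5|->5.5, |8|->7, |2|->3.5, |2|->3.5
Step 3: Attach original signs; sum ranks with positive sign and with negative sign.
W+ = 1.5 + 1.5 + 3.5 = 6.5
W- = 5.5 + 5.5 + 7 + 3.5 = 21.5
(Check: W+ + W- = 28 should equal n(n+1)/2 = 28.)
Step 4: Test statistic W = min(W+, W-) = 6.5.
Step 5: Ties in |d|, so use the tie-corrected normal approximation.
        E[W] = n(n+1)/4 = 7*8/4 = 14.
        Tie groups: |d|=1 (t=2), |d|=2 (t=2), |d|=5 (t=2); sum(t^3 - t) = 18.
        Var[W] = n(n+1)(2n+1)/24 - sum(t^3-t)/48 = 840/24 - 18/48 = 34.625.
        z = (W - E[W]) / sqrt(Var[W]) = (6.5 - 14) / 5.8843 = -1.2746.
        Two-sided p = 2*Phi(z) = 0.202459.
Step 6: alpha = 0.05. fail to reject H0.

W+ = 6.5, W- = 21.5, W = min = 6.5, p = 0.202459, fail to reject H0.


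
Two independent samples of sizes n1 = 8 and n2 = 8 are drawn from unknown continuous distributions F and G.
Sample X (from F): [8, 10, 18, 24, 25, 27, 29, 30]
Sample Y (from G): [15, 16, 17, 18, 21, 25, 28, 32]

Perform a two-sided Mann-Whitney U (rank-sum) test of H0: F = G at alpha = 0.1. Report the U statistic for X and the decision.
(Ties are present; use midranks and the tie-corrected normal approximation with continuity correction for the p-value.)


Step 1: Combine and sort all 16 observations; assign midranks.
sorted (value, group): (8,X), (10,X), (15,Y), (16,Y), (17,Y), (18,X), (18,Y), (21,Y), (24,X), (25,X), (25,Y), (27,X), (28,Y), (29,X), (30,X), (32,Y)
ranks: 8->1, 10->2, 15->3, 16->4, 17->5, 18->6.5, 18->6.5, 21->8, 24->9, 25->10.5, 25->10.5, 27->12, 28->13, 29->14, 30->15, 32->16
Step 2: Rank sum for X: R1 = 1 + 2 + 6.5 + 9 + 10.5 + 12 + 14 + 15 = 70.
Step 3: U_X = R1 - n1(n1+1)/2 = 70 - 8*9/2 = 70 - 36 = 34.
       U_Y = n1*n2 - U_X = 64 - 34 = 30.
Step 4: Ties are present, so use the tie-corrected normal approximation (with continuity correction) for the p-value.
Step 5: p-value = 0.874643; compare to alpha = 0.1. fail to reject H0.

U_X = 34, p = 0.874643, fail to reject H0 at alpha = 0.1.


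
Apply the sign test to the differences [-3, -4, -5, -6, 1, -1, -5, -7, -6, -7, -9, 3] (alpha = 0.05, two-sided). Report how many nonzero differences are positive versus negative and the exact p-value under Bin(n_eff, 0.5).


Step 1: Discard zero differences. Original n = 12; n_eff = number of nonzero differences = 12.
Nonzero differences (with sign): -3, -4, -5, -6, +1, -1, -5, -7, -6, -7, -9, +3
Step 2: Count signs: positive = 2, negative = 10.
Step 3: Under H0: P(positive) = 0.5, so the number of positives S ~ Bin(12, 0.5).
Step 4: Two-sided exact p-value = sum of Bin(12,0.5) probabilities at or below the observed probability = 0.038574.
Step 5: alpha = 0.05. reject H0.

n_eff = 12, pos = 2, neg = 10, p = 0.038574, reject H0.


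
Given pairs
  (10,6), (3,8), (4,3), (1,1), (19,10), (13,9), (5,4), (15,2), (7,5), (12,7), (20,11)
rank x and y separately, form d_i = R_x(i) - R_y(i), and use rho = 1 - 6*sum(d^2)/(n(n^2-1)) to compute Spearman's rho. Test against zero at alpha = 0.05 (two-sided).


Step 1: Rank x and y separately (midranks; no ties here).
rank(x): 10->6, 3->2, 4->3, 1->1, 19->10, 13->8, 5->4, 15->9, 7->5, 12->7, 20->11
rank(y): 6->6, 8->8, 3->3, 1->1, 10->10, 9->9, 4->4, 2->2, 5->5, 7->7, 11->11
Step 2: d_i = R_x(i) - R_y(i); compute d_i^2.
  (6-6)^2=0, (2-8)^2=36, (3-3)^2=0, (1-1)^2=0, (10-10)^2=0, (8-9)^2=1, (4-4)^2=0, (9-2)^2=49, (5-5)^2=0, (7-7)^2=0, (11-11)^2=0
sum(d^2) = 86.
Step 3: rho = 1 - 6*86 / (11*(11^2 - 1)) = 1 - 516/1320 = 0.609091.
Step 4: Under H0, t = rho * sqrt((n-2)/(1-rho^2)) = 2.3040 ~ t(9).
Step 5: Two-sided p-value from the t-distribution with 9 df = 0.046696.
Step 6: alpha = 0.05. reject H0.

rho = 0.6091, p = 0.046696, reject H0 at alpha = 0.05.


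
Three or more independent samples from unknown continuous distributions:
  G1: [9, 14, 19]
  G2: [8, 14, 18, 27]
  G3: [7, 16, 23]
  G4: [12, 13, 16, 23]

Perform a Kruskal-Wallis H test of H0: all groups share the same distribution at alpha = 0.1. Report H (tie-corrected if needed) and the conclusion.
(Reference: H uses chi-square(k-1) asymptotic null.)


Step 1: Combine all N = 14 observations and assign midranks.
sorted (value, group, rank): (7,G3,1), (8,G2,2), (9,G1,3), (12,G4,4), (13,G4,5), (14,G1,6.5), (14,G2,6.5), (16,G3,8.5), (16,G4,8.5), (18,G2,10), (19,G1,11), (23,G3,12.5), (23,G4,12.5), (27,G2,14)
Step 2: Sum ranks within each group.
R_1 = 20.5 (n_1 = 3)
R_2 = 32.5 (n_2 = 4)
R_3 = 22 (n_3 = 3)
R_4 = 30 (n_4 = 4)
Step 3: H = 12/(N(N+1)) * sum(R_i^2/n_i) - 3(N+1)
     = 12/(14*15) * (20.5^2/3 + 32.5^2/4 + 22^2/3 + 30^2/4) - 3*15
     = 0.057143 * 790.479 - 45
     = 0.170238.
Step 4: Ties present; correction factor C = 1 - 18/(14^3 - 14) = 0.993407. Corrected H = 0.170238 / 0.993407 = 0.171368.
Step 5: Under H0, H ~ chi^2(3); p-value = 0.982073.
Step 6: alpha = 0.1. fail to reject H0.

H = 0.1714, df = 3, p = 0.982073, fail to reject H0.


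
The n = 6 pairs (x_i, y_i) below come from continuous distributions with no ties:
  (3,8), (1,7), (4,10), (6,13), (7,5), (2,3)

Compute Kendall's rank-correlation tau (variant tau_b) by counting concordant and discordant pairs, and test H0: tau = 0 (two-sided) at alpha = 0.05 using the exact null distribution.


Step 1: Enumerate the 15 unordered pairs (i,j) with i<j and classify each by sign(x_j-x_i) * sign(y_j-y_i).
  (1,2):dx=-2,dy=-1->C; (1,3):dx=+1,dy=+2->C; (1,4):dx=+3,dy=+5->C; (1,5):dx=+4,dy=-3->D
  (1,6):dx=-1,dy=-5->C; (2,3):dx=+3,dy=+3->C; (2,4):dx=+5,dy=+6->C; (2,5):dx=+6,dy=-2->D
  (2,6):dx=+1,dy=-4->D; (3,4):dx=+2,dy=+3->C; (3,5):dx=+3,dy=-5->D; (3,6):dx=-2,dy=-7->C
  (4,5):dx=+1,dy=-8->D; (4,6):dx=-4,dy=-10->C; (5,6):dx=-5,dy=-2->C
Step 2: C = 10, D = 5, total pairs = 15.
Step 3: tau = (C - D)/(n(n-1)/2) = (10 - 5)/15 = 0.333333.
Step 4: Exact two-sided p-value (enumerate n! = 720 permutations of y under H0): p = 0.469444.
Step 5: alpha = 0.05. fail to reject H0.

tau_b = 0.3333 (C=10, D=5), p = 0.469444, fail to reject H0.


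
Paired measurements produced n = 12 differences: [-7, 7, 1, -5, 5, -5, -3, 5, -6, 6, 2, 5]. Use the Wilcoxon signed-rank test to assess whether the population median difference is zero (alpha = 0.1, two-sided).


Step 1: Drop any zero differences (none here) and take |d_i|.
|d| = [7, 7, 1, 5, 5, 5, 3, 5, 6, 6, 2, 5]
Step 2: Midrank |d_i| (ties get averaged ranks).
ranks: |7|->11.5, |7|->11.5, |1|->1, |5|->6, |5|->6, |5|->6, |3|->3, |5|->6, |6|->9.5, |6|->9.5, |2|->2, |5|->6
Step 3: Attach original signs; sum ranks with positive sign and with negative sign.
W+ = 11.5 + 1 + 6 + 6 + 9.5 + 2 + 6 = 42
W- = 11.5 + 6 + 6 + 3 + 9.5 = 36
(Check: W+ + W- = 78 should equal n(n+1)/2 = 78.)
Step 4: Test statistic W = min(W+, W-) = 36.
Step 5: Ties in |d|, so use the tie-corrected normal approximation.
        E[W] = n(n+1)/4 = 12*13/4 = 39.
        Tie groups: |d|=5 (t=5), |d|=6 (t=2), |d|=7 (t=2); sum(t^3 - t) = 132.
        Var[W] = n(n+1)(2n+1)/24 - sum(t^3-t)/48 = 3900/24 - 132/48 = 159.75.
        z = (W - E[W]) / sqrt(Var[W]) = (36 - 39) / 12.6392 = -0.2374.
        Two-sided p = 2*Phi(z) = 0.812380.
Step 6: alpha = 0.1. fail to reject H0.

W+ = 42, W- = 36, W = min = 36, p = 0.812380, fail to reject H0.


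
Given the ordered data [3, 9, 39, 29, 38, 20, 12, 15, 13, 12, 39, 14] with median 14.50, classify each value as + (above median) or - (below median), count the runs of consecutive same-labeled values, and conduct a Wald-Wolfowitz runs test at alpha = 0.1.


Step 1: Compute median = 14.50; label A = above, B = below.
Labels in order: BBAAAABABBAB  (n_A = 6, n_B = 6)
Step 2: Count runs R = 7.
Step 3: Under H0 (random ordering), E[R] = 2*n_A*n_B/(n_A+n_B) + 1 = 2*6*6/12 + 1 = 7.0000.
        Var[R] = 2*n_A*n_B*(2*n_A*n_B - n_A - n_B) / ((n_A+n_B)^2 * (n_A+n_B-1)) = 4320/1584 = 2.7273.
        SD[R] = 1.6514.
Step 4: R = E[R], so z = 0 with no continuity correction.
Step 5: Two-sided p-value via normal approximation = 2*(1 - Phi(|z|)) = 1.000000.
Step 6: alpha = 0.1. fail to reject H0.

R = 7, z = 0.0000, p = 1.000000, fail to reject H0.


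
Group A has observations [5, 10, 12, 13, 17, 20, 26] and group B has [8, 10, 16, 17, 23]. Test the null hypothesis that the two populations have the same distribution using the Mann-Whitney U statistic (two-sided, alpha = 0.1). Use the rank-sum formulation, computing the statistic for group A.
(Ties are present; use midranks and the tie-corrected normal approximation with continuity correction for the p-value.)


Step 1: Combine and sort all 12 observations; assign midranks.
sorted (value, group): (5,X), (8,Y), (10,X), (10,Y), (12,X), (13,X), (16,Y), (17,X), (17,Y), (20,X), (23,Y), (26,X)
ranks: 5->1, 8->2, 10->3.5, 10->3.5, 12->5, 13->6, 16->7, 17->8.5, 17->8.5, 20->10, 23->11, 26->12
Step 2: Rank sum for X: R1 = 1 + 3.5 + 5 + 6 + 8.5 + 10 + 12 = 46.
Step 3: U_X = R1 - n1(n1+1)/2 = 46 - 7*8/2 = 46 - 28 = 18.
       U_Y = n1*n2 - U_X = 35 - 18 = 17.
Step 4: Ties are present, so use the tie-corrected normal approximation (with continuity correction) for the p-value.
Step 5: p-value = 1.000000; compare to alpha = 0.1. fail to reject H0.

U_X = 18, p = 1.000000, fail to reject H0 at alpha = 0.1.


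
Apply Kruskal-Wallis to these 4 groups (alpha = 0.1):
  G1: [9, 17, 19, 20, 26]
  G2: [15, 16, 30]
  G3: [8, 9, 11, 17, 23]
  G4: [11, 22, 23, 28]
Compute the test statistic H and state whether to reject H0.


Step 1: Combine all N = 17 observations and assign midranks.
sorted (value, group, rank): (8,G3,1), (9,G1,2.5), (9,G3,2.5), (11,G3,4.5), (11,G4,4.5), (15,G2,6), (16,G2,7), (17,G1,8.5), (17,G3,8.5), (19,G1,10), (20,G1,11), (22,G4,12), (23,G3,13.5), (23,G4,13.5), (26,G1,15), (28,G4,16), (30,G2,17)
Step 2: Sum ranks within each group.
R_1 = 47 (n_1 = 5)
R_2 = 30 (n_2 = 3)
R_3 = 30 (n_3 = 5)
R_4 = 46 (n_4 = 4)
Step 3: H = 12/(N(N+1)) * sum(R_i^2/n_i) - 3(N+1)
     = 12/(17*18) * (47^2/5 + 30^2/3 + 30^2/5 + 46^2/4) - 3*18
     = 0.039216 * 1450.8 - 54
     = 2.894118.
Step 4: Ties present; correction factor C = 1 - 24/(17^3 - 17) = 0.995098. Corrected H = 2.894118 / 0.995098 = 2.908374.
Step 5: Under H0, H ~ chi^2(3); p-value = 0.405969.
Step 6: alpha = 0.1. fail to reject H0.

H = 2.9084, df = 3, p = 0.405969, fail to reject H0.


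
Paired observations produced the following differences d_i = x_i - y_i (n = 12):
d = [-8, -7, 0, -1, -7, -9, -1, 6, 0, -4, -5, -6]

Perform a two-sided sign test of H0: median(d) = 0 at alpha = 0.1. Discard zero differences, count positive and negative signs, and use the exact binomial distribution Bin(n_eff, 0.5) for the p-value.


Step 1: Discard zero differences. Original n = 12; n_eff = number of nonzero differences = 10.
Nonzero differences (with sign): -8, -7, -1, -7, -9, -1, +6, -4, -5, -6
Step 2: Count signs: positive = 1, negative = 9.
Step 3: Under H0: P(positive) = 0.5, so the number of positives S ~ Bin(10, 0.5).
Step 4: Two-sided exact p-value = sum of Bin(10,0.5) probabilities at or below the observed probability = 0.021484.
Step 5: alpha = 0.1. reject H0.

n_eff = 10, pos = 1, neg = 9, p = 0.021484, reject H0.


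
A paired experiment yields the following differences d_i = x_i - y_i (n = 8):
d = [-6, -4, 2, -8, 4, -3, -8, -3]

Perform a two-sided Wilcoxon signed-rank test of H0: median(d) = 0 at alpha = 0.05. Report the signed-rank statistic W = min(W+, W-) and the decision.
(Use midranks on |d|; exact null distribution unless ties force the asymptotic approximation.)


Step 1: Drop any zero differences (none here) and take |d_i|.
|d| = [6, 4, 2, 8, 4, 3, 8, 3]
Step 2: Midrank |d_i| (ties get averaged ranks).
ranks: |6|->6, |4|->4.5, |2|->1, |8|->7.5, |4|->4.5, |3|->2.5, |8|->7.5, |3|->2.5
Step 3: Attach original signs; sum ranks with positive sign and with negative sign.
W+ = 1 + 4.5 = 5.5
W- = 6 + 4.5 + 7.5 + 2.5 + 7.5 + 2.5 = 30.5
(Check: W+ + W- = 36 should equal n(n+1)/2 = 36.)
Step 4: Test statistic W = min(W+, W-) = 5.5.
Step 5: Ties in |d|, so use the tie-corrected normal approximation.
        E[W] = n(n+1)/4 = 8*9/4 = 18.
        Tie groups: |d|=3 (t=2), |d|=4 (t=2), |d|=8 (t=2); sum(t^3 - t) = 18.
        Var[W] = n(n+1)(2n+1)/24 - sum(t^3-t)/48 = 1224/24 - 18/48 = 50.625.
        z = (W - E[W]) / sqrt(Var[W]) = (5.5 - 18) / 7.1151 = -1.7568.
        Two-sided p = 2*Phi(z) = 0.078948.
Step 6: alpha = 0.05. fail to reject H0.

W+ = 5.5, W- = 30.5, W = min = 5.5, p = 0.078948, fail to reject H0.


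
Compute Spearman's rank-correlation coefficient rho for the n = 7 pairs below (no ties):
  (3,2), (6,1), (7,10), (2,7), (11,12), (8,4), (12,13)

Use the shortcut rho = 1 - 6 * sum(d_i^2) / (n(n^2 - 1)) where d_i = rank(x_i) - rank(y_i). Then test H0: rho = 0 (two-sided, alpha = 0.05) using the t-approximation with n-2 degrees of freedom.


Step 1: Rank x and y separately (midranks; no ties here).
rank(x): 3->2, 6->3, 7->4, 2->1, 11->6, 8->5, 12->7
rank(y): 2->2, 1->1, 10->5, 7->4, 12->6, 4->3, 13->7
Step 2: d_i = R_x(i) - R_y(i); compute d_i^2.
  (2-2)^2=0, (3-1)^2=4, (4-5)^2=1, (1-4)^2=9, (6-6)^2=0, (5-3)^2=4, (7-7)^2=0
sum(d^2) = 18.
Step 3: rho = 1 - 6*18 / (7*(7^2 - 1)) = 1 - 108/336 = 0.678571.
Step 4: Under H0, t = rho * sqrt((n-2)/(1-rho^2)) = 2.0657 ~ t(5).
Step 5: Two-sided p-value from the t-distribution with 5 df = 0.093750.
Step 6: alpha = 0.05. fail to reject H0.

rho = 0.6786, p = 0.093750, fail to reject H0 at alpha = 0.05.


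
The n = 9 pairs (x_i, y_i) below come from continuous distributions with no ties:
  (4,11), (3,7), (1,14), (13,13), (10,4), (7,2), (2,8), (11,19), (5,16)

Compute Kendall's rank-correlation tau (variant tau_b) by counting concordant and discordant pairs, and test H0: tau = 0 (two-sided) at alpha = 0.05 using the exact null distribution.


Step 1: Enumerate the 36 unordered pairs (i,j) with i<j and classify each by sign(x_j-x_i) * sign(y_j-y_i).
  (1,2):dx=-1,dy=-4->C; (1,3):dx=-3,dy=+3->D; (1,4):dx=+9,dy=+2->C; (1,5):dx=+6,dy=-7->D
  (1,6):dx=+3,dy=-9->D; (1,7):dx=-2,dy=-3->C; (1,8):dx=+7,dy=+8->C; (1,9):dx=+1,dy=+5->C
  (2,3):dx=-2,dy=+7->D; (2,4):dx=+10,dy=+6->C; (2,5):dx=+7,dy=-3->D; (2,6):dx=+4,dy=-5->D
  (2,7):dx=-1,dy=+1->D; (2,8):dx=+8,dy=+12->C; (2,9):dx=+2,dy=+9->C; (3,4):dx=+12,dy=-1->D
  (3,5):dx=+9,dy=-10->D; (3,6):dx=+6,dy=-12->D; (3,7):dx=+1,dy=-6->D; (3,8):dx=+10,dy=+5->C
  (3,9):dx=+4,dy=+2->C; (4,5):dx=-3,dy=-9->C; (4,6):dx=-6,dy=-11->C; (4,7):dx=-11,dy=-5->C
  (4,8):dx=-2,dy=+6->D; (4,9):dx=-8,dy=+3->D; (5,6):dx=-3,dy=-2->C; (5,7):dx=-8,dy=+4->D
  (5,8):dx=+1,dy=+15->C; (5,9):dx=-5,dy=+12->D; (6,7):dx=-5,dy=+6->D; (6,8):dx=+4,dy=+17->C
  (6,9):dx=-2,dy=+14->D; (7,8):dx=+9,dy=+11->C; (7,9):dx=+3,dy=+8->C; (8,9):dx=-6,dy=-3->C
Step 2: C = 19, D = 17, total pairs = 36.
Step 3: tau = (C - D)/(n(n-1)/2) = (19 - 17)/36 = 0.055556.
Step 4: Exact two-sided p-value (enumerate n! = 362880 permutations of y under H0): p = 0.919455.
Step 5: alpha = 0.05. fail to reject H0.

tau_b = 0.0556 (C=19, D=17), p = 0.919455, fail to reject H0.


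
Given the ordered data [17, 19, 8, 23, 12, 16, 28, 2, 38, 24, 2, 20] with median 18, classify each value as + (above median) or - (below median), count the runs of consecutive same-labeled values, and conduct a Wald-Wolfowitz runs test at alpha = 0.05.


Step 1: Compute median = 18; label A = above, B = below.
Labels in order: BABABBABAABA  (n_A = 6, n_B = 6)
Step 2: Count runs R = 10.
Step 3: Under H0 (random ordering), E[R] = 2*n_A*n_B/(n_A+n_B) + 1 = 2*6*6/12 + 1 = 7.0000.
        Var[R] = 2*n_A*n_B*(2*n_A*n_B - n_A - n_B) / ((n_A+n_B)^2 * (n_A+n_B-1)) = 4320/1584 = 2.7273.
        SD[R] = 1.6514.
Step 4: Continuity-corrected z = (R - 0.5 - E[R]) / SD[R] = (10 - 0.5 - 7.0000) / 1.6514 = 1.5138.
Step 5: Two-sided p-value via normal approximation = 2*(1 - Phi(|z|)) = 0.130070.
Step 6: alpha = 0.05. fail to reject H0.

R = 10, z = 1.5138, p = 0.130070, fail to reject H0.


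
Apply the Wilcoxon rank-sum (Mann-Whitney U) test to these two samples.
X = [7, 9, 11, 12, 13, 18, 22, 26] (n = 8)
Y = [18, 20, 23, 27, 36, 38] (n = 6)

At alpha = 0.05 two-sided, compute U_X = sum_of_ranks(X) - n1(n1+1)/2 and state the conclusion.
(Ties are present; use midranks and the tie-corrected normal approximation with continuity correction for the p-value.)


Step 1: Combine and sort all 14 observations; assign midranks.
sorted (value, group): (7,X), (9,X), (11,X), (12,X), (13,X), (18,X), (18,Y), (20,Y), (22,X), (23,Y), (26,X), (27,Y), (36,Y), (38,Y)
ranks: 7->1, 9->2, 11->3, 12->4, 13->5, 18->6.5, 18->6.5, 20->8, 22->9, 23->10, 26->11, 27->12, 36->13, 38->14
Step 2: Rank sum for X: R1 = 1 + 2 + 3 + 4 + 5 + 6.5 + 9 + 11 = 41.5.
Step 3: U_X = R1 - n1(n1+1)/2 = 41.5 - 8*9/2 = 41.5 - 36 = 5.5.
       U_Y = n1*n2 - U_X = 48 - 5.5 = 42.5.
Step 4: Ties are present, so use the tie-corrected normal approximation (with continuity correction) for the p-value.
Step 5: p-value = 0.020000; compare to alpha = 0.05. reject H0.

U_X = 5.5, p = 0.020000, reject H0 at alpha = 0.05.


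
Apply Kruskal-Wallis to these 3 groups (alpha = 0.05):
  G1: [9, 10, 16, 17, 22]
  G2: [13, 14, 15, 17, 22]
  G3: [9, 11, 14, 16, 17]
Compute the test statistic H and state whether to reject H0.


Step 1: Combine all N = 15 observations and assign midranks.
sorted (value, group, rank): (9,G1,1.5), (9,G3,1.5), (10,G1,3), (11,G3,4), (13,G2,5), (14,G2,6.5), (14,G3,6.5), (15,G2,8), (16,G1,9.5), (16,G3,9.5), (17,G1,12), (17,G2,12), (17,G3,12), (22,G1,14.5), (22,G2,14.5)
Step 2: Sum ranks within each group.
R_1 = 40.5 (n_1 = 5)
R_2 = 46 (n_2 = 5)
R_3 = 33.5 (n_3 = 5)
Step 3: H = 12/(N(N+1)) * sum(R_i^2/n_i) - 3(N+1)
     = 12/(15*16) * (40.5^2/5 + 46^2/5 + 33.5^2/5) - 3*16
     = 0.050000 * 975.7 - 48
     = 0.785000.
Step 4: Ties present; correction factor C = 1 - 48/(15^3 - 15) = 0.985714. Corrected H = 0.785000 / 0.985714 = 0.796377.
Step 5: Under H0, H ~ chi^2(2); p-value = 0.671535.
Step 6: alpha = 0.05. fail to reject H0.

H = 0.7964, df = 2, p = 0.671535, fail to reject H0.


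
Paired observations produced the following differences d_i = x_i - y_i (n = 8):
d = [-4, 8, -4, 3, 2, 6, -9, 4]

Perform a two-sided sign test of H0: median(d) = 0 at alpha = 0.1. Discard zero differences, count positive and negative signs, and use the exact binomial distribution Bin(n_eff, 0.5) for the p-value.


Step 1: Discard zero differences. Original n = 8; n_eff = number of nonzero differences = 8.
Nonzero differences (with sign): -4, +8, -4, +3, +2, +6, -9, +4
Step 2: Count signs: positive = 5, negative = 3.
Step 3: Under H0: P(positive) = 0.5, so the number of positives S ~ Bin(8, 0.5).
Step 4: Two-sided exact p-value = sum of Bin(8,0.5) probabilities at or below the observed probability = 0.726562.
Step 5: alpha = 0.1. fail to reject H0.

n_eff = 8, pos = 5, neg = 3, p = 0.726562, fail to reject H0.


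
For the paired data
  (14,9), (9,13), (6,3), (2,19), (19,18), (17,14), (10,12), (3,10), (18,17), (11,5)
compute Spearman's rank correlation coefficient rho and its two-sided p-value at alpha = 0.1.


Step 1: Rank x and y separately (midranks; no ties here).
rank(x): 14->7, 9->4, 6->3, 2->1, 19->10, 17->8, 10->5, 3->2, 18->9, 11->6
rank(y): 9->3, 13->6, 3->1, 19->10, 18->9, 14->7, 12->5, 10->4, 17->8, 5->2
Step 2: d_i = R_x(i) - R_y(i); compute d_i^2.
  (7-3)^2=16, (4-6)^2=4, (3-1)^2=4, (1-10)^2=81, (10-9)^2=1, (8-7)^2=1, (5-5)^2=0, (2-4)^2=4, (9-8)^2=1, (6-2)^2=16
sum(d^2) = 128.
Step 3: rho = 1 - 6*128 / (10*(10^2 - 1)) = 1 - 768/990 = 0.224242.
Step 4: Under H0, t = rho * sqrt((n-2)/(1-rho^2)) = 0.6508 ~ t(8).
Step 5: Two-sided p-value from the t-distribution with 8 df = 0.533401.
Step 6: alpha = 0.1. fail to reject H0.

rho = 0.2242, p = 0.533401, fail to reject H0 at alpha = 0.1.


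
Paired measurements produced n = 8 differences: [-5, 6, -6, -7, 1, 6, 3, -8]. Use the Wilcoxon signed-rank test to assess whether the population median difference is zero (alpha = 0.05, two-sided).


Step 1: Drop any zero differences (none here) and take |d_i|.
|d| = [5, 6, 6, 7, 1, 6, 3, 8]
Step 2: Midrank |d_i| (ties get averaged ranks).
ranks: |5|->3, |6|->5, |6|->5, |7|->7, |1|->1, |6|->5, |3|->2, |8|->8
Step 3: Attach original signs; sum ranks with positive sign and with negative sign.
W+ = 5 + 1 + 5 + 2 = 13
W- = 3 + 5 + 7 + 8 = 23
(Check: W+ + W- = 36 should equal n(n+1)/2 = 36.)
Step 4: Test statistic W = min(W+, W-) = 13.
Step 5: Ties in |d|, so use the tie-corrected normal approximation.
        E[W] = n(n+1)/4 = 8*9/4 = 18.
        Tie groups: |d|=6 (t=3); sum(t^3 - t) = 24.
        Var[W] = n(n+1)(2n+1)/24 - sum(t^3-t)/48 = 1224/24 - 24/48 = 50.5.
        z = (W - E[W]) / sqrt(Var[W]) = (13 - 18) / 7.1063 = -0.7036.
        Two-sided p = 2*Phi(z) = 0.481683.
Step 6: alpha = 0.05. fail to reject H0.

W+ = 13, W- = 23, W = min = 13, p = 0.481683, fail to reject H0.


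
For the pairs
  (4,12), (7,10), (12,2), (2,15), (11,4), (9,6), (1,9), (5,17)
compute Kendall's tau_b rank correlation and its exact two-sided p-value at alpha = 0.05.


Step 1: Enumerate the 28 unordered pairs (i,j) with i<j and classify each by sign(x_j-x_i) * sign(y_j-y_i).
  (1,2):dx=+3,dy=-2->D; (1,3):dx=+8,dy=-10->D; (1,4):dx=-2,dy=+3->D; (1,5):dx=+7,dy=-8->D
  (1,6):dx=+5,dy=-6->D; (1,7):dx=-3,dy=-3->C; (1,8):dx=+1,dy=+5->C; (2,3):dx=+5,dy=-8->D
  (2,4):dx=-5,dy=+5->D; (2,5):dx=+4,dy=-6->D; (2,6):dx=+2,dy=-4->D; (2,7):dx=-6,dy=-1->C
  (2,8):dx=-2,dy=+7->D; (3,4):dx=-10,dy=+13->D; (3,5):dx=-1,dy=+2->D; (3,6):dx=-3,dy=+4->D
  (3,7):dx=-11,dy=+7->D; (3,8):dx=-7,dy=+15->D; (4,5):dx=+9,dy=-11->D; (4,6):dx=+7,dy=-9->D
  (4,7):dx=-1,dy=-6->C; (4,8):dx=+3,dy=+2->C; (5,6):dx=-2,dy=+2->D; (5,7):dx=-10,dy=+5->D
  (5,8):dx=-6,dy=+13->D; (6,7):dx=-8,dy=+3->D; (6,8):dx=-4,dy=+11->D; (7,8):dx=+4,dy=+8->C
Step 2: C = 6, D = 22, total pairs = 28.
Step 3: tau = (C - D)/(n(n-1)/2) = (6 - 22)/28 = -0.571429.
Step 4: Exact two-sided p-value (enumerate n! = 40320 permutations of y under H0): p = 0.061012.
Step 5: alpha = 0.05. fail to reject H0.

tau_b = -0.5714 (C=6, D=22), p = 0.061012, fail to reject H0.


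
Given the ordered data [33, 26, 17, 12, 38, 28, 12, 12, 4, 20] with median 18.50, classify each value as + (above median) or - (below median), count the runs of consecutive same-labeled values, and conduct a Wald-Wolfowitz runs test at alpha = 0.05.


Step 1: Compute median = 18.50; label A = above, B = below.
Labels in order: AABBAABBBA  (n_A = 5, n_B = 5)
Step 2: Count runs R = 5.
Step 3: Under H0 (random ordering), E[R] = 2*n_A*n_B/(n_A+n_B) + 1 = 2*5*5/10 + 1 = 6.0000.
        Var[R] = 2*n_A*n_B*(2*n_A*n_B - n_A - n_B) / ((n_A+n_B)^2 * (n_A+n_B-1)) = 2000/900 = 2.2222.
        SD[R] = 1.4907.
Step 4: Continuity-corrected z = (R + 0.5 - E[R]) / SD[R] = (5 + 0.5 - 6.0000) / 1.4907 = -0.3354.
Step 5: Two-sided p-value via normal approximation = 2*(1 - Phi(|z|)) = 0.737316.
Step 6: alpha = 0.05. fail to reject H0.

R = 5, z = -0.3354, p = 0.737316, fail to reject H0.


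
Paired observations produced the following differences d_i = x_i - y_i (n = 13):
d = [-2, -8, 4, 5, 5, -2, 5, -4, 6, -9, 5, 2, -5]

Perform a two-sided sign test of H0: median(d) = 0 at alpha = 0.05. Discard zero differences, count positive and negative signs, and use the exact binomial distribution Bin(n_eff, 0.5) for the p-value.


Step 1: Discard zero differences. Original n = 13; n_eff = number of nonzero differences = 13.
Nonzero differences (with sign): -2, -8, +4, +5, +5, -2, +5, -4, +6, -9, +5, +2, -5
Step 2: Count signs: positive = 7, negative = 6.
Step 3: Under H0: P(positive) = 0.5, so the number of positives S ~ Bin(13, 0.5).
Step 4: Two-sided exact p-value = sum of Bin(13,0.5) probabilities at or below the observed probability = 1.000000.
Step 5: alpha = 0.05. fail to reject H0.

n_eff = 13, pos = 7, neg = 6, p = 1.000000, fail to reject H0.


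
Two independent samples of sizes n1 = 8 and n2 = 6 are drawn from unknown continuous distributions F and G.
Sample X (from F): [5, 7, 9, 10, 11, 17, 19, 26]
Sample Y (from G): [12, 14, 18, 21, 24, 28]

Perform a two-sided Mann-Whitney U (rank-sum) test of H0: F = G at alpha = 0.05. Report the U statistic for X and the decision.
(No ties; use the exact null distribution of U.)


Step 1: Combine and sort all 14 observations; assign midranks.
sorted (value, group): (5,X), (7,X), (9,X), (10,X), (11,X), (12,Y), (14,Y), (17,X), (18,Y), (19,X), (21,Y), (24,Y), (26,X), (28,Y)
ranks: 5->1, 7->2, 9->3, 10->4, 11->5, 12->6, 14->7, 17->8, 18->9, 19->10, 21->11, 24->12, 26->13, 28->14
Step 2: Rank sum for X: R1 = 1 + 2 + 3 + 4 + 5 + 8 + 10 + 13 = 46.
Step 3: U_X = R1 - n1(n1+1)/2 = 46 - 8*9/2 = 46 - 36 = 10.
       U_Y = n1*n2 - U_X = 48 - 10 = 38.
Step 4: No ties, so the exact null distribution of U (based on enumerating the C(14,8) = 3003 equally likely rank assignments) gives the two-sided p-value.
Step 5: p-value = 0.081252; compare to alpha = 0.05. fail to reject H0.

U_X = 10, p = 0.081252, fail to reject H0 at alpha = 0.05.


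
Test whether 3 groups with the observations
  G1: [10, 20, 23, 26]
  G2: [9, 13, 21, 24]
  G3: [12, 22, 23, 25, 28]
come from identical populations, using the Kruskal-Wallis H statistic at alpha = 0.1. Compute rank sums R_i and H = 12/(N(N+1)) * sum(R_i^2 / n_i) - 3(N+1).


Step 1: Combine all N = 13 observations and assign midranks.
sorted (value, group, rank): (9,G2,1), (10,G1,2), (12,G3,3), (13,G2,4), (20,G1,5), (21,G2,6), (22,G3,7), (23,G1,8.5), (23,G3,8.5), (24,G2,10), (25,G3,11), (26,G1,12), (28,G3,13)
Step 2: Sum ranks within each group.
R_1 = 27.5 (n_1 = 4)
R_2 = 21 (n_2 = 4)
R_3 = 42.5 (n_3 = 5)
Step 3: H = 12/(N(N+1)) * sum(R_i^2/n_i) - 3(N+1)
     = 12/(13*14) * (27.5^2/4 + 21^2/4 + 42.5^2/5) - 3*14
     = 0.065934 * 660.562 - 42
     = 1.553571.
Step 4: Ties present; correction factor C = 1 - 6/(13^3 - 13) = 0.997253. Corrected H = 1.553571 / 0.997253 = 1.557851.
Step 5: Under H0, H ~ chi^2(2); p-value = 0.458899.
Step 6: alpha = 0.1. fail to reject H0.

H = 1.5579, df = 2, p = 0.458899, fail to reject H0.


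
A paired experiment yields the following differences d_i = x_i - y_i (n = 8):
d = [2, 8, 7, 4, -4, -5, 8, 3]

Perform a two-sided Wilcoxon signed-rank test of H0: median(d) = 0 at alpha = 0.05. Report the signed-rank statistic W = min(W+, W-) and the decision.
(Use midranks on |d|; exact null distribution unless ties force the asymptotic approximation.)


Step 1: Drop any zero differences (none here) and take |d_i|.
|d| = [2, 8, 7, 4, 4, 5, 8, 3]
Step 2: Midrank |d_i| (ties get averaged ranks).
ranks: |2|->1, |8|->7.5, |7|->6, |4|->3.5, |4|->3.5, |5|->5, |8|->7.5, |3|->2
Step 3: Attach original signs; sum ranks with positive sign and with negative sign.
W+ = 1 + 7.5 + 6 + 3.5 + 7.5 + 2 = 27.5
W- = 3.5 + 5 = 8.5
(Check: W+ + W- = 36 should equal n(n+1)/2 = 36.)
Step 4: Test statistic W = min(W+, W-) = 8.5.
Step 5: Ties in |d|, so use the tie-corrected normal approximation.
        E[W] = n(n+1)/4 = 8*9/4 = 18.
        Tie groups: |d|=4 (t=2), |d|=8 (t=2); sum(t^3 - t) = 12.
        Var[W] = n(n+1)(2n+1)/24 - sum(t^3-t)/48 = 1224/24 - 12/48 = 50.75.
        z = (W - E[W]) / sqrt(Var[W]) = (8.5 - 18) / 7.1239 = -1.3335.
        Two-sided p = 2*Phi(z) = 0.182355.
Step 6: alpha = 0.05. fail to reject H0.

W+ = 27.5, W- = 8.5, W = min = 8.5, p = 0.182355, fail to reject H0.


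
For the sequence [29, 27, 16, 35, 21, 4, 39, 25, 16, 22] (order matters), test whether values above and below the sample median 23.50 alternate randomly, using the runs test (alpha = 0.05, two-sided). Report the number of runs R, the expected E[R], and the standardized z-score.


Step 1: Compute median = 23.50; label A = above, B = below.
Labels in order: AABABBAABB  (n_A = 5, n_B = 5)
Step 2: Count runs R = 6.
Step 3: Under H0 (random ordering), E[R] = 2*n_A*n_B/(n_A+n_B) + 1 = 2*5*5/10 + 1 = 6.0000.
        Var[R] = 2*n_A*n_B*(2*n_A*n_B - n_A - n_B) / ((n_A+n_B)^2 * (n_A+n_B-1)) = 2000/900 = 2.2222.
        SD[R] = 1.4907.
Step 4: R = E[R], so z = 0 with no continuity correction.
Step 5: Two-sided p-value via normal approximation = 2*(1 - Phi(|z|)) = 1.000000.
Step 6: alpha = 0.05. fail to reject H0.

R = 6, z = 0.0000, p = 1.000000, fail to reject H0.


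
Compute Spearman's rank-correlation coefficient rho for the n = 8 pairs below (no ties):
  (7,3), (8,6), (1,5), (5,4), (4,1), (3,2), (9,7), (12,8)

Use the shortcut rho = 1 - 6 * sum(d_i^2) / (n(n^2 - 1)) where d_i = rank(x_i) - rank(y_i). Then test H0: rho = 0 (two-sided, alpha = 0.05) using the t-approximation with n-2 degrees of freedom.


Step 1: Rank x and y separately (midranks; no ties here).
rank(x): 7->5, 8->6, 1->1, 5->4, 4->3, 3->2, 9->7, 12->8
rank(y): 3->3, 6->6, 5->5, 4->4, 1->1, 2->2, 7->7, 8->8
Step 2: d_i = R_x(i) - R_y(i); compute d_i^2.
  (5-3)^2=4, (6-6)^2=0, (1-5)^2=16, (4-4)^2=0, (3-1)^2=4, (2-2)^2=0, (7-7)^2=0, (8-8)^2=0
sum(d^2) = 24.
Step 3: rho = 1 - 6*24 / (8*(8^2 - 1)) = 1 - 144/504 = 0.714286.
Step 4: Under H0, t = rho * sqrt((n-2)/(1-rho^2)) = 2.5000 ~ t(6).
Step 5: Two-sided p-value from the t-distribution with 6 df = 0.046528.
Step 6: alpha = 0.05. reject H0.

rho = 0.7143, p = 0.046528, reject H0 at alpha = 0.05.


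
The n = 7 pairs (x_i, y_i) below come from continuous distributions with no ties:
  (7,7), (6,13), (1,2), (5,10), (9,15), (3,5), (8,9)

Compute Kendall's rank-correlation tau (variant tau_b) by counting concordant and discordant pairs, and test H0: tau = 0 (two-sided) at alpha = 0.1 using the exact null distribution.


Step 1: Enumerate the 21 unordered pairs (i,j) with i<j and classify each by sign(x_j-x_i) * sign(y_j-y_i).
  (1,2):dx=-1,dy=+6->D; (1,3):dx=-6,dy=-5->C; (1,4):dx=-2,dy=+3->D; (1,5):dx=+2,dy=+8->C
  (1,6):dx=-4,dy=-2->C; (1,7):dx=+1,dy=+2->C; (2,3):dx=-5,dy=-11->C; (2,4):dx=-1,dy=-3->C
  (2,5):dx=+3,dy=+2->C; (2,6):dx=-3,dy=-8->C; (2,7):dx=+2,dy=-4->D; (3,4):dx=+4,dy=+8->C
  (3,5):dx=+8,dy=+13->C; (3,6):dx=+2,dy=+3->C; (3,7):dx=+7,dy=+7->C; (4,5):dx=+4,dy=+5->C
  (4,6):dx=-2,dy=-5->C; (4,7):dx=+3,dy=-1->D; (5,6):dx=-6,dy=-10->C; (5,7):dx=-1,dy=-6->C
  (6,7):dx=+5,dy=+4->C
Step 2: C = 17, D = 4, total pairs = 21.
Step 3: tau = (C - D)/(n(n-1)/2) = (17 - 4)/21 = 0.619048.
Step 4: Exact two-sided p-value (enumerate n! = 5040 permutations of y under H0): p = 0.069048.
Step 5: alpha = 0.1. reject H0.

tau_b = 0.6190 (C=17, D=4), p = 0.069048, reject H0.


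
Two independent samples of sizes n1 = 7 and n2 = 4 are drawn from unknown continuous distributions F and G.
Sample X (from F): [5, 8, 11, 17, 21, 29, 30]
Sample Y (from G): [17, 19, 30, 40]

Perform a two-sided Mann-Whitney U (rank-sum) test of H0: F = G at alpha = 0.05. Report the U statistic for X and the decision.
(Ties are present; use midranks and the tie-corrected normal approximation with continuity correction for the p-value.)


Step 1: Combine and sort all 11 observations; assign midranks.
sorted (value, group): (5,X), (8,X), (11,X), (17,X), (17,Y), (19,Y), (21,X), (29,X), (30,X), (30,Y), (40,Y)
ranks: 5->1, 8->2, 11->3, 17->4.5, 17->4.5, 19->6, 21->7, 29->8, 30->9.5, 30->9.5, 40->11
Step 2: Rank sum for X: R1 = 1 + 2 + 3 + 4.5 + 7 + 8 + 9.5 = 35.
Step 3: U_X = R1 - n1(n1+1)/2 = 35 - 7*8/2 = 35 - 28 = 7.
       U_Y = n1*n2 - U_X = 28 - 7 = 21.
Step 4: Ties are present, so use the tie-corrected normal approximation (with continuity correction) for the p-value.
Step 5: p-value = 0.217200; compare to alpha = 0.05. fail to reject H0.

U_X = 7, p = 0.217200, fail to reject H0 at alpha = 0.05.


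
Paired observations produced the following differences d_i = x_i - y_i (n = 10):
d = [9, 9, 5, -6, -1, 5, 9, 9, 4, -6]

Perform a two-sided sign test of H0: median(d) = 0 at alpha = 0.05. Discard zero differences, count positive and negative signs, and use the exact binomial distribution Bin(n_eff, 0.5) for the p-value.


Step 1: Discard zero differences. Original n = 10; n_eff = number of nonzero differences = 10.
Nonzero differences (with sign): +9, +9, +5, -6, -1, +5, +9, +9, +4, -6
Step 2: Count signs: positive = 7, negative = 3.
Step 3: Under H0: P(positive) = 0.5, so the number of positives S ~ Bin(10, 0.5).
Step 4: Two-sided exact p-value = sum of Bin(10,0.5) probabilities at or below the observed probability = 0.343750.
Step 5: alpha = 0.05. fail to reject H0.

n_eff = 10, pos = 7, neg = 3, p = 0.343750, fail to reject H0.
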